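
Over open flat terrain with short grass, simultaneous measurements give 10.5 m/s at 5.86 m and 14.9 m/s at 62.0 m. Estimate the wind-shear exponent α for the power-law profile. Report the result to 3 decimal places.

α ≈ 0.148

Power law: V₂/V₁ = (z₂/z₁)^α ⇒ α = ln(V₂/V₁) / ln(z₂/z₁)
α = ln(14.9/10.5) / ln(62.0/5.86) = ln(1.4190) / ln(10.5802)
  = 0.34999 / 2.35898 = 0.14836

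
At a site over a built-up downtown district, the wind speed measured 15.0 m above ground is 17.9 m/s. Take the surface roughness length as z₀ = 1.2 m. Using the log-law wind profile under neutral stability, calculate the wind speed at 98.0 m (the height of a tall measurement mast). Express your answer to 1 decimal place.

Log law: V(z) ∝ ln(z/z₀), so V₂/V₁ = ln(z₂/z₀) / ln(z₁/z₀).
ln(98.0/1.2) = 4.4026, ln(15.0/1.2) = 2.5257
V₂ = 17.9 × 4.4026/2.5257 = 17.9 × 1.7431 = 31.2018 m/s

31.2 m/s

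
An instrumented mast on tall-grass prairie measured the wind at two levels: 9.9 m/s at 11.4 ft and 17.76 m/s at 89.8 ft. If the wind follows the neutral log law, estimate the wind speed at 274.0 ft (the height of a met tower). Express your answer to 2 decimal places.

22.01 m/s

Log law: V ∝ ln(z/z₀). From the pair, with r = V₁/V₂ = 0.55743,
ln z₀ = (ln z₁ − r·ln z₂)/(1 − r) = (2.4336 − 0.55743×4.4976)/0.44257 = -0.1660 → z₀ = 0.8470 ft
V₃ = V₁ · ln(z₃/z₀)/ln(z₁/z₀) = 9.9 × 5.7792/2.5997 = 22.0082 m/s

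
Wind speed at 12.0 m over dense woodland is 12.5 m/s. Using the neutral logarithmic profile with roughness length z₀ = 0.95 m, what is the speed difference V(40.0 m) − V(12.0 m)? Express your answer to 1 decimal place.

5.9 m/s

Log law: V₂ = V₁ · ln(z₂/z₀)/ln(z₁/z₀) = 12.5 × 3.7402/2.5362 = 18.4339 m/s
ΔV = 18.4339 − 12.5 = 5.9339 m/s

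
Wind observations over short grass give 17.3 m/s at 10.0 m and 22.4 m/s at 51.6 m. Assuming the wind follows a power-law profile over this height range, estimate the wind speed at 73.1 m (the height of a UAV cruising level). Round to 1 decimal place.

23.7 m/s

First find α: α = ln(V₂/V₁)/ln(z₂/z₁) = ln(22.4/17.3)/ln(51.6/10.0) = 0.25835/1.64094 = 0.1574
Extrapolate from 51.6 m to 73.1 m: V₃ = 22.4 × (73.1/51.6)^0.1574 = 22.4 × 1.0564 = 23.6627 m/s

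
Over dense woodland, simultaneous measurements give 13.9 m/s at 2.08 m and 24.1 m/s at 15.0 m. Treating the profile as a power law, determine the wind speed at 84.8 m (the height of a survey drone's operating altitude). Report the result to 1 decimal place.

First find α: α = ln(V₂/V₁)/ln(z₂/z₁) = ln(24.1/13.9)/ln(15.0/2.08) = 0.55032/1.97568 = 0.2785
Extrapolate from 15.0 m to 84.8 m: V₃ = 24.1 × (84.8/15.0)^0.2785 = 24.1 × 1.6201 = 39.0454 m/s

39.0 m/s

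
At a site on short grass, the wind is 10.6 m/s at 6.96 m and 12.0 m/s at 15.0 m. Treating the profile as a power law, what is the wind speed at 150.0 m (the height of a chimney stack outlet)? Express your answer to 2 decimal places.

First find α: α = ln(V₂/V₁)/ln(z₂/z₁) = ln(12.0/10.6)/ln(15.0/6.96) = 0.12405/0.76787 = 0.1616
Extrapolate from 15.0 m to 150.0 m: V₃ = 12.0 × (150.0/15.0)^0.1616 = 12.0 × 1.4506 = 17.4075 m/s

17.41 m/s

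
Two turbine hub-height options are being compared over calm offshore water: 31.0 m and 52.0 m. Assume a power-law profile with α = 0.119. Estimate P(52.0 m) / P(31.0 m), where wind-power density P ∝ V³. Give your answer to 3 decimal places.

1.203

Speed ratio: V_B/V_A = (z_B/z_A)^α = (52.0/31.0)^0.119 = (1.6774)^0.119 = 1.06349
Power-density ratio: P_B/P_A = (V_B/V_A)³ = (1.06349)³ = 1.20281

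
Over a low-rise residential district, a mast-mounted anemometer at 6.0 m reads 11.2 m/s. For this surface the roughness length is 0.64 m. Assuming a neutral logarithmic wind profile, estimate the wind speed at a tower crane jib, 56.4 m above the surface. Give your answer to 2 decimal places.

22.41 m/s

Log law: V(z) ∝ ln(z/z₀), so V₂/V₁ = ln(z₂/z₀) / ln(z₁/z₀).
ln(56.4/0.64) = 4.4788, ln(6.0/0.64) = 2.2380
V₂ = 11.2 × 4.4788/2.2380 = 11.2 × 2.0012 = 22.4133 m/s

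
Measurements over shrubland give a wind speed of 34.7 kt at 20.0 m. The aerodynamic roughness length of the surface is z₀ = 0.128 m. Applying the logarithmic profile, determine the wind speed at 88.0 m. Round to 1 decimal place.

44.9 kt

Log law: V(z) ∝ ln(z/z₀), so V₂/V₁ = ln(z₂/z₀) / ln(z₁/z₀).
ln(88.0/0.128) = 6.5331, ln(20.0/0.128) = 5.0515
V₂ = 34.7 × 6.5331/5.0515 = 34.7 × 1.2933 = 44.8776 kt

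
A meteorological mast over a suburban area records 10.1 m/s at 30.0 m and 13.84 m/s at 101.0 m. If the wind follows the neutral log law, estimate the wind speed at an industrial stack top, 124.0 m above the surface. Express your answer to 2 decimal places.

14.47 m/s

Log law: V ∝ ln(z/z₀). From the pair, with r = V₁/V₂ = 0.72977,
ln z₀ = (ln z₁ − r·ln z₂)/(1 − r) = (3.4012 − 0.72977×4.6151)/0.27023 = 0.1230 → z₀ = 1.131 m
V₃ = V₁ · ln(z₃/z₀)/ln(z₁/z₀) = 10.1 × 4.6973/3.2782 = 14.4721 m/s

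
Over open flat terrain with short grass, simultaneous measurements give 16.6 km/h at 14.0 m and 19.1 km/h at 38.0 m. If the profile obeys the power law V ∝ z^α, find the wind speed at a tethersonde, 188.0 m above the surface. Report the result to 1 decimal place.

23.9 km/h

First find α: α = ln(V₂/V₁)/ln(z₂/z₁) = ln(19.1/16.6)/ln(38.0/14.0) = 0.14029/0.99853 = 0.1405
Extrapolate from 38.0 m to 188.0 m: V₃ = 19.1 × (188.0/38.0)^0.1405 = 19.1 × 1.2519 = 23.9104 km/h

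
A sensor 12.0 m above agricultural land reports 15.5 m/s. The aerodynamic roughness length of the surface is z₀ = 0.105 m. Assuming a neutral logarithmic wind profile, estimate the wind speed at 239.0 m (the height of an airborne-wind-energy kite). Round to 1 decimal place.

25.3 m/s

Log law: V(z) ∝ ln(z/z₀), so V₂/V₁ = ln(z₂/z₀) / ln(z₁/z₀).
ln(239.0/0.105) = 7.7303, ln(12.0/0.105) = 4.7387
V₂ = 15.5 × 7.7303/4.7387 = 15.5 × 1.6313 = 25.2852 m/s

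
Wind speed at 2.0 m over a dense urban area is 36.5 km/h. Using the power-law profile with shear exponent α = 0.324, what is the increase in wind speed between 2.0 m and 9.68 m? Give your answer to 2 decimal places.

24.34 km/h

Power law: V₂ = V₁ · (z₂/z₁)^α = 36.5 × (4.8400)^0.324 = 60.8391 km/h
ΔV = 60.8391 − 36.5 = 24.3391 km/h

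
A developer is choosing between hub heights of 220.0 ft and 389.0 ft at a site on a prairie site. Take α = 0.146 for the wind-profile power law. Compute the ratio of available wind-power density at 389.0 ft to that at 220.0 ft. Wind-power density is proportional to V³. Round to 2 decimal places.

Speed ratio: V_B/V_A = (z_B/z_A)^α = (389.0/220.0)^0.146 = (1.7682)^0.146 = 1.08677
Power-density ratio: P_B/P_A = (V_B/V_A)³ = (1.08677)³ = 1.28356

1.28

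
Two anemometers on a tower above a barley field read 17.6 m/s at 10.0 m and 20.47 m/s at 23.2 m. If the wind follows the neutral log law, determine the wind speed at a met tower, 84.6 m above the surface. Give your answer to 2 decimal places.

Log law: V ∝ ln(z/z₀). From the pair, with r = V₁/V₂ = 0.85979,
ln z₀ = (ln z₁ − r·ln z₂)/(1 − r) = (2.3026 − 0.85979×3.1442)/0.14021 = -2.8582 → z₀ = 0.05737 m
V₃ = V₁ · ln(z₃/z₀)/ln(z₁/z₀) = 17.6 × 7.2962/5.1608 = 24.8822 m/s

24.88 m/s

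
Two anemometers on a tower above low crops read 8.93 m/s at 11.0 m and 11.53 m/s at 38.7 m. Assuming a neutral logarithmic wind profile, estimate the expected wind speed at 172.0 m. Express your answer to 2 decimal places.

14.61 m/s

Log law: V ∝ ln(z/z₀). From the pair, with r = V₁/V₂ = 0.77450,
ln z₀ = (ln z₁ − r·ln z₂)/(1 − r) = (2.3979 − 0.77450×3.6558)/0.22550 = -1.9227 → z₀ = 0.1462 m
V₃ = V₁ · ln(z₃/z₀)/ln(z₁/z₀) = 8.93 × 7.0702/4.3206 = 14.6130 m/s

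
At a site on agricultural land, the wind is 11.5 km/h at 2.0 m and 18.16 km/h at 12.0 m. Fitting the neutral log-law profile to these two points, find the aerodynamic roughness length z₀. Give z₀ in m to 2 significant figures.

z₀ ≈ 0.091 m

Log law: V(z) ∝ ln(z/z₀). With r = V₁/V₂ = 11.5/18.16 = 0.63326,
r · ln(z₂/z₀) = ln(z₁/z₀) ⇒ ln z₀ = (ln z₁ − r·ln z₂)/(1 − r)
ln z₀ = (0.69315 − 0.63326×2.48491) / 0.36674 = -2.4007
z₀ = exp(-2.4007) = 0.09065 m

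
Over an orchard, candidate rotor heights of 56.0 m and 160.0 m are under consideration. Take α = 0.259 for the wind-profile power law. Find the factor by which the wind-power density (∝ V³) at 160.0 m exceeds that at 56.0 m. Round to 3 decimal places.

2.261

Speed ratio: V_B/V_A = (z_B/z_A)^α = (160.0/56.0)^0.259 = (2.8571)^0.259 = 1.31246
Power-density ratio: P_B/P_A = (V_B/V_A)³ = (1.31246)³ = 2.26078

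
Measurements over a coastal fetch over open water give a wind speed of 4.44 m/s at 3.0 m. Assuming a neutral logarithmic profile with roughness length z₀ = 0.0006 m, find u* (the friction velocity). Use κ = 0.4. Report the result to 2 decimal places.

u* ≈ 0.21 m/s

Log law: V(z) = (u*/κ) · ln(z/z₀) ⇒ u* = κ · V / ln(z/z₀)
u* = 0.4 × 4.44 / ln(3.0/0.0006) = 0.4 × 4.44 / 8.5172
   = 1.7760 / 8.5172 = 0.2085 m/s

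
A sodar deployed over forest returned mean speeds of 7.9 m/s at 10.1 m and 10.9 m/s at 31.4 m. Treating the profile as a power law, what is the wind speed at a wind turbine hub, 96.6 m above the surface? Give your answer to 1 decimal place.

First find α: α = ln(V₂/V₁)/ln(z₂/z₁) = ln(10.9/7.9)/ln(31.4/10.1) = 0.32190/1.13427 = 0.2838
Extrapolate from 31.4 m to 96.6 m: V₃ = 10.9 × (96.6/31.4)^0.2838 = 10.9 × 1.3756 = 14.9945 m/s

15.0 m/s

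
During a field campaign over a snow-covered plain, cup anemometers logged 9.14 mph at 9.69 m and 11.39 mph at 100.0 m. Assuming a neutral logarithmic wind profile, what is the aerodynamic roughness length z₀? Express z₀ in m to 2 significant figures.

Log law: V(z) ∝ ln(z/z₀). With r = V₁/V₂ = 9.14/11.39 = 0.80246,
r · ln(z₂/z₀) = ln(z₁/z₀) ⇒ ln z₀ = (ln z₁ − r·ln z₂)/(1 − r)
ln z₀ = (2.27109 − 0.80246×4.60517) / 0.19754 = -7.2104
z₀ = exp(-7.2104) = 0.0007388 m

z₀ ≈ 0.00074 m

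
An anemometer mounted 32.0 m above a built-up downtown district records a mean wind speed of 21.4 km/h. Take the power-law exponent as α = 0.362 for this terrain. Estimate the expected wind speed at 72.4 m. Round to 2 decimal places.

Power-law profile: V₂ = V₁ · (z₂/z₁)^α
V₂ = 21.4 × (72.4/32.0)^0.362 = 21.4 × (2.2625)^0.362
    = 21.4 × 1.3439 = 28.7591 km/h

28.76 km/h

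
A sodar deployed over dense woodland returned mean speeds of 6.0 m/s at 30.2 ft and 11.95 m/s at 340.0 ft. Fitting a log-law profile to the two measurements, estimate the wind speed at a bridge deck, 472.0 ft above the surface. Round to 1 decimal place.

12.8 m/s

Log law: V ∝ ln(z/z₀). From the pair, with r = V₁/V₂ = 0.50209,
ln z₀ = (ln z₁ − r·ln z₂)/(1 − r) = (3.4078 − 0.50209×5.8289)/0.49791 = 0.9664 → z₀ = 2.628 ft
V₃ = V₁ · ln(z₃/z₀)/ln(z₁/z₀) = 6.0 × 5.1906/2.4414 = 12.7562 m/s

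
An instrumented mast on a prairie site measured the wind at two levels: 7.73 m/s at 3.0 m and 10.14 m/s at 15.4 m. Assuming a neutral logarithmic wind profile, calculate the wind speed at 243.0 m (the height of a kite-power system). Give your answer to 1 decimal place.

14.2 m/s

Log law: V ∝ ln(z/z₀). From the pair, with r = V₁/V₂ = 0.76233,
ln z₀ = (ln z₁ − r·ln z₂)/(1 − r) = (1.0986 − 0.76233×2.7344)/0.23767 = -4.1480 → z₀ = 0.01580 m
V₃ = V₁ · ln(z₃/z₀)/ln(z₁/z₀) = 7.73 × 9.6411/5.2466 = 14.2045 m/s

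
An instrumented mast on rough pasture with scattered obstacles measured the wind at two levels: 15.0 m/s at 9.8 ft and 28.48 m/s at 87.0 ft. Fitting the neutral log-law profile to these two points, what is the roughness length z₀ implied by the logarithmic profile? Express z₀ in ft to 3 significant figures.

Log law: V(z) ∝ ln(z/z₀). With r = V₁/V₂ = 15.0/28.48 = 0.52669,
r · ln(z₂/z₀) = ln(z₁/z₀) ⇒ ln z₀ = (ln z₁ − r·ln z₂)/(1 − r)
ln z₀ = (2.28238 − 0.52669×4.46591) / 0.47331 = -0.1474
z₀ = exp(-0.1474) = 0.8630 ft

z₀ ≈ 0.863 ft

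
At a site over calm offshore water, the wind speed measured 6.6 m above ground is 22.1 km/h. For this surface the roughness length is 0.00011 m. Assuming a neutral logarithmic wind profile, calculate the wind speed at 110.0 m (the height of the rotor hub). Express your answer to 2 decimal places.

27.75 km/h

Log law: V(z) ∝ ln(z/z₀), so V₂/V₁ = ln(z₂/z₀) / ln(z₁/z₀).
ln(110.0/0.00011) = 13.8155, ln(6.6/0.00011) = 11.0021
V₂ = 22.1 × 13.8155/11.0021 = 22.1 × 1.2557 = 27.7513 km/h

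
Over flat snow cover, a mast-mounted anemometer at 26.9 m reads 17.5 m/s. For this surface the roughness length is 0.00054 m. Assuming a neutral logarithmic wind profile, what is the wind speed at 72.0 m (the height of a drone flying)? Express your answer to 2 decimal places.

19.09 m/s

Log law: V(z) ∝ ln(z/z₀), so V₂/V₁ = ln(z₂/z₀) / ln(z₁/z₀).
ln(72.0/0.00054) = 11.8006, ln(26.9/0.00054) = 10.8161
V₂ = 17.5 × 11.8006/10.8161 = 17.5 × 1.0910 = 19.0929 m/s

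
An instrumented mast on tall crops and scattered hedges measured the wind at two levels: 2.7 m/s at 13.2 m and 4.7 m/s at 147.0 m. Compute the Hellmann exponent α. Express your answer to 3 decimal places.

Power law: V₂/V₁ = (z₂/z₁)^α ⇒ α = ln(V₂/V₁) / ln(z₂/z₁)
α = ln(4.7/2.7) / ln(147.0/13.2) = ln(1.7407) / ln(11.1364)
  = 0.55431 / 2.41022 = 0.22998

α ≈ 0.230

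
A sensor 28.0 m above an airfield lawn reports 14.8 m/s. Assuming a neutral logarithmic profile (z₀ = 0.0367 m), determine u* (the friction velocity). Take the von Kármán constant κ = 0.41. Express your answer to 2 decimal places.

u* ≈ 0.91 m/s

Log law: V(z) = (u*/κ) · ln(z/z₀) ⇒ u* = κ · V / ln(z/z₀)
u* = 0.41 × 14.8 / ln(28.0/0.0367) = 0.41 × 14.8 / 6.6372
   = 6.0680 / 6.6372 = 0.9142 m/s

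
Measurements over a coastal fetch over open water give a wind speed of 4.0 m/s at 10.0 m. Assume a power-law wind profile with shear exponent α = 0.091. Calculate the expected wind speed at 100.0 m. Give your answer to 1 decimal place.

4.9 m/s

Power-law profile: V₂ = V₁ · (z₂/z₁)^α
V₂ = 4.0 × (100.0/10.0)^0.091 = 4.0 × (10.0000)^0.091
    = 4.0 × 1.2331 = 4.9324 m/s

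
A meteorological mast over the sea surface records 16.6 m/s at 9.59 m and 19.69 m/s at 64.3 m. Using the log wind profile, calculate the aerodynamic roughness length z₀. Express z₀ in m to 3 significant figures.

Log law: V(z) ∝ ln(z/z₀). With r = V₁/V₂ = 16.6/19.69 = 0.84307,
r · ln(z₂/z₀) = ln(z₁/z₀) ⇒ ln z₀ = (ln z₁ − r·ln z₂)/(1 − r)
ln z₀ = (2.26072 − 0.84307×4.16356) / 0.15693 = -7.9616
z₀ = exp(-7.9616) = 0.0003486 m

z₀ ≈ 0.000349 m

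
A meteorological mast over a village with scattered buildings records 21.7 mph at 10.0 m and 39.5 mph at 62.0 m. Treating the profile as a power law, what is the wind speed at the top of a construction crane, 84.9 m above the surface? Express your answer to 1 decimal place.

43.8 mph

First find α: α = ln(V₂/V₁)/ln(z₂/z₁) = ln(39.5/21.7)/ln(62.0/10.0) = 0.59899/1.82455 = 0.3283
Extrapolate from 62.0 m to 84.9 m: V₃ = 39.5 × (84.9/62.0)^0.3283 = 39.5 × 1.1087 = 43.7940 mph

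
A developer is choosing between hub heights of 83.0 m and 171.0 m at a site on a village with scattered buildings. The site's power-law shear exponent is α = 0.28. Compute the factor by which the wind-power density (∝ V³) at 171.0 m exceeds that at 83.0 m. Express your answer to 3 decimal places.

1.835

Speed ratio: V_B/V_A = (z_B/z_A)^α = (171.0/83.0)^0.28 = (2.0602)^0.28 = 1.22433
Power-density ratio: P_B/P_A = (V_B/V_A)³ = (1.22433)³ = 1.83523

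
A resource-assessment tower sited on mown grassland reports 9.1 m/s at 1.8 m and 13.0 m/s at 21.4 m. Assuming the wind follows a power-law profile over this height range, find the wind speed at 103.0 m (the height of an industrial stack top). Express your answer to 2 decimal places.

16.30 m/s

First find α: α = ln(V₂/V₁)/ln(z₂/z₁) = ln(13.0/9.1)/ln(21.4/1.8) = 0.35667/2.47560 = 0.1441
Extrapolate from 21.4 m to 103.0 m: V₃ = 13.0 × (103.0/21.4)^0.1441 = 13.0 × 1.2541 = 16.3029 m/s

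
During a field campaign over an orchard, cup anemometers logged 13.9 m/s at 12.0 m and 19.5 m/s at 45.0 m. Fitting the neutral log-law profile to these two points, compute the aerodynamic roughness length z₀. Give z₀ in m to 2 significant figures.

z₀ ≈ 0.45 m

Log law: V(z) ∝ ln(z/z₀). With r = V₁/V₂ = 13.9/19.5 = 0.71282,
r · ln(z₂/z₀) = ln(z₁/z₀) ⇒ ln z₀ = (ln z₁ − r·ln z₂)/(1 − r)
ln z₀ = (2.48491 − 0.71282×3.80666) / 0.28718 = -0.7959
z₀ = exp(-0.7959) = 0.4512 m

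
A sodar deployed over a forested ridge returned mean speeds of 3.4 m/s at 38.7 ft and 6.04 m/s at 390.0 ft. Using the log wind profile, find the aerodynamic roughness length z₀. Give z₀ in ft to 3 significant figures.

z₀ ≈ 1.97 ft

Log law: V(z) ∝ ln(z/z₀). With r = V₁/V₂ = 3.4/6.04 = 0.56291,
r · ln(z₂/z₀) = ln(z₁/z₀) ⇒ ln z₀ = (ln z₁ − r·ln z₂)/(1 − r)
ln z₀ = (3.65584 − 0.56291×5.96615) / 0.43709 = 0.6804
z₀ = exp(0.6804) = 1.975 ft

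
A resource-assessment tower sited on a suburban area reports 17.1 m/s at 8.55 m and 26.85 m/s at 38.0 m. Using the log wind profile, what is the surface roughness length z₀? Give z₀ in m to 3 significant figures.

Log law: V(z) ∝ ln(z/z₀). With r = V₁/V₂ = 17.1/26.85 = 0.63687,
r · ln(z₂/z₀) = ln(z₁/z₀) ⇒ ln z₀ = (ln z₁ − r·ln z₂)/(1 − r)
ln z₀ = (2.14593 − 0.63687×3.63759) / 0.36313 = -0.4702
z₀ = exp(-0.4702) = 0.6249 m

z₀ ≈ 0.625 m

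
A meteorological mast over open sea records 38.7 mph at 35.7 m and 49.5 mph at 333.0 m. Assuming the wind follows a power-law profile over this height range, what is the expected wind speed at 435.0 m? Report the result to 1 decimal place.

51.0 mph

First find α: α = ln(V₂/V₁)/ln(z₂/z₁) = ln(49.5/38.7)/ln(333.0/35.7) = 0.24613/2.23299 = 0.1102
Extrapolate from 333.0 m to 435.0 m: V₃ = 49.5 × (435.0/333.0)^0.1102 = 49.5 × 1.0299 = 50.9796 mph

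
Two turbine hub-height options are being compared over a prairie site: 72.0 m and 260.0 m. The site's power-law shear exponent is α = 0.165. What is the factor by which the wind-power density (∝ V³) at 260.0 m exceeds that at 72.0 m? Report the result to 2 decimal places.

Speed ratio: V_B/V_A = (z_B/z_A)^α = (260.0/72.0)^0.165 = (3.6111)^0.165 = 1.23598
Power-density ratio: P_B/P_A = (V_B/V_A)³ = (1.23598)³ = 1.88813

1.89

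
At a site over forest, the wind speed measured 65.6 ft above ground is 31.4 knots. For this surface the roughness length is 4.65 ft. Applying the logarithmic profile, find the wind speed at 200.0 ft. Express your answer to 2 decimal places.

Log law: V(z) ∝ ln(z/z₀), so V₂/V₁ = ln(z₂/z₀) / ln(z₁/z₀).
ln(200.0/4.65) = 3.7615, ln(65.6/4.65) = 2.6467
V₂ = 31.4 × 3.7615/2.6467 = 31.4 × 1.4212 = 44.6251 knots

44.63 knots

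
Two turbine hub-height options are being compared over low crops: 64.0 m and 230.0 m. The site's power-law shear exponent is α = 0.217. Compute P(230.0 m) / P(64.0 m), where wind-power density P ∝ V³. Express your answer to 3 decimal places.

Speed ratio: V_B/V_A = (z_B/z_A)^α = (230.0/64.0)^0.217 = (3.5938)^0.217 = 1.31994
Power-density ratio: P_B/P_A = (V_B/V_A)³ = (1.31994)³ = 2.29965

2.300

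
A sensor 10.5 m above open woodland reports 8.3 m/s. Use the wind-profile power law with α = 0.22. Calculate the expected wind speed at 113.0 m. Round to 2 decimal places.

Power-law profile: V₂ = V₁ · (z₂/z₁)^α
V₂ = 8.3 × (113.0/10.5)^0.22 = 8.3 × (10.7619)^0.22
    = 8.3 × 1.6866 = 13.9989 m/s

14.00 m/s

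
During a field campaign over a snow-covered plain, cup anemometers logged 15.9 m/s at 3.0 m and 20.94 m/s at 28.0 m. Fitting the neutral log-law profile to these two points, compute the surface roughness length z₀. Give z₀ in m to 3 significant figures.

Log law: V(z) ∝ ln(z/z₀). With r = V₁/V₂ = 15.9/20.94 = 0.75931,
r · ln(z₂/z₀) = ln(z₁/z₀) ⇒ ln z₀ = (ln z₁ − r·ln z₂)/(1 − r)
ln z₀ = (1.09861 − 0.75931×3.33220) / 0.24069 = -5.9478
z₀ = exp(-5.9478) = 0.002611 m

z₀ ≈ 0.00261 m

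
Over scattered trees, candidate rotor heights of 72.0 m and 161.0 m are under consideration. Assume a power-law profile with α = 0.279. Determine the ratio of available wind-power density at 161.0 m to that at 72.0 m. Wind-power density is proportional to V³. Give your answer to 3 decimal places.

1.961

Speed ratio: V_B/V_A = (z_B/z_A)^α = (161.0/72.0)^0.279 = (2.2361)^0.279 = 1.25172
Power-density ratio: P_B/P_A = (V_B/V_A)³ = (1.25172)³ = 1.96122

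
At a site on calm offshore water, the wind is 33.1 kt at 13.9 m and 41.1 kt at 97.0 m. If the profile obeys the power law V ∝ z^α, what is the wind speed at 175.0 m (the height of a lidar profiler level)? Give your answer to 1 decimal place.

First find α: α = ln(V₂/V₁)/ln(z₂/z₁) = ln(41.1/33.1)/ln(97.0/13.9) = 0.21647/1.94282 = 0.1114
Extrapolate from 97.0 m to 175.0 m: V₃ = 41.1 × (175.0/97.0)^0.1114 = 41.1 × 1.0680 = 43.8930 kt

43.9 kt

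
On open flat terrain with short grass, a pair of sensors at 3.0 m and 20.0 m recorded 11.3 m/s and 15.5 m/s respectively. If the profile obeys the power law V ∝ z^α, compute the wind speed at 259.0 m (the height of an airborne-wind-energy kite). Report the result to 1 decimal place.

23.7 m/s

First find α: α = ln(V₂/V₁)/ln(z₂/z₁) = ln(15.5/11.3)/ln(20.0/3.0) = 0.31604/1.89712 = 0.1666
Extrapolate from 20.0 m to 259.0 m: V₃ = 15.5 × (259.0/20.0)^0.1666 = 15.5 × 1.5321 = 23.7477 m/s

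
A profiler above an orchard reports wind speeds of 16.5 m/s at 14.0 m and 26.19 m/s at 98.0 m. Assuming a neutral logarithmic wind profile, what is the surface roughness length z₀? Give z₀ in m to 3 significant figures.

Log law: V(z) ∝ ln(z/z₀). With r = V₁/V₂ = 16.5/26.19 = 0.63001,
r · ln(z₂/z₀) = ln(z₁/z₀) ⇒ ln z₀ = (ln z₁ − r·ln z₂)/(1 − r)
ln z₀ = (2.63906 − 0.63001×4.58497) / 0.36999 = -0.6744
z₀ = exp(-0.6744) = 0.5095 m

z₀ ≈ 0.509 m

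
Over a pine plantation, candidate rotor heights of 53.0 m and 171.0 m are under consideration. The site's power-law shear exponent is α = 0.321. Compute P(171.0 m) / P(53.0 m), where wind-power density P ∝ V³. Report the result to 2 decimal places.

Speed ratio: V_B/V_A = (z_B/z_A)^α = (171.0/53.0)^0.321 = (3.2264)^0.321 = 1.45646
Power-density ratio: P_B/P_A = (V_B/V_A)³ = (1.45646)³ = 3.08957

3.09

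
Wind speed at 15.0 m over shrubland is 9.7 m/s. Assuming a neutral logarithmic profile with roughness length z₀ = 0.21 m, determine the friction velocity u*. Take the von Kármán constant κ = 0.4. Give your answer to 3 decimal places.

Log law: V(z) = (u*/κ) · ln(z/z₀) ⇒ u* = κ · V / ln(z/z₀)
u* = 0.4 × 9.7 / ln(15.0/0.21) = 0.4 × 9.7 / 4.2687
   = 3.8800 / 4.2687 = 0.9089 m/s

u* ≈ 0.909 m/s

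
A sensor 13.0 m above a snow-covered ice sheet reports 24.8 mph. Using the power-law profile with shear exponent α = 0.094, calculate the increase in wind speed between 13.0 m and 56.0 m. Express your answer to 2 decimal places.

Power law: V₂ = V₁ · (z₂/z₁)^α = 24.8 × (4.3077)^0.094 = 28.4492 mph
ΔV = 28.4492 − 24.8 = 3.6492 mph

3.65 mph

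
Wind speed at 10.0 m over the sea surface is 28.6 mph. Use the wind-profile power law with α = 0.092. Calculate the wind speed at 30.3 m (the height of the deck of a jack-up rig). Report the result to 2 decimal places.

31.67 mph

Power-law profile: V₂ = V₁ · (z₂/z₁)^α
V₂ = 28.6 × (30.3/10.0)^0.092 = 28.6 × (3.0300)^0.092
    = 28.6 × 1.1074 = 31.6708 mph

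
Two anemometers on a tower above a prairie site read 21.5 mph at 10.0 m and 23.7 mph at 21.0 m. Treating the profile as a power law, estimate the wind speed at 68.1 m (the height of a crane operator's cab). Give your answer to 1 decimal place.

First find α: α = ln(V₂/V₁)/ln(z₂/z₁) = ln(23.7/21.5)/ln(21.0/10.0) = 0.09742/0.74194 = 0.1313
Extrapolate from 21.0 m to 68.1 m: V₃ = 23.7 × (68.1/21.0)^0.1313 = 23.7 × 1.1670 = 27.6590 mph

27.7 mph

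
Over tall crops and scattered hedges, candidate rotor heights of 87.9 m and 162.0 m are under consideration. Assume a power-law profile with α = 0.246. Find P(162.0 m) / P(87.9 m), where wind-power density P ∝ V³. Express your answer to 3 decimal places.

1.570

Speed ratio: V_B/V_A = (z_B/z_A)^α = (162.0/87.9)^0.246 = (1.8430)^0.246 = 1.16230
Power-density ratio: P_B/P_A = (V_B/V_A)³ = (1.16230)³ = 1.57021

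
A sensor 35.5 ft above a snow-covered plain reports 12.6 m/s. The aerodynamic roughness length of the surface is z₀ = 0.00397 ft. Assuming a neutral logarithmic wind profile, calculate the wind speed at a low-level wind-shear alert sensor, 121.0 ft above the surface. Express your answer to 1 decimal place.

Log law: V(z) ∝ ln(z/z₀), so V₂/V₁ = ln(z₂/z₀) / ln(z₁/z₀).
ln(121.0/0.00397) = 10.3248, ln(35.5/0.00397) = 9.0985
V₂ = 12.6 × 10.3248/9.0985 = 12.6 × 1.1348 = 14.2982 m/s

14.3 m/s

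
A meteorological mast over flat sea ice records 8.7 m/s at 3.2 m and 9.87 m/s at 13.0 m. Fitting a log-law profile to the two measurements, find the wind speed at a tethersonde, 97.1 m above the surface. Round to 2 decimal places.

11.55 m/s

Log law: V ∝ ln(z/z₀). From the pair, with r = V₁/V₂ = 0.88146,
ln z₀ = (ln z₁ − r·ln z₂)/(1 − r) = (1.1632 − 0.88146×2.5649)/0.11854 = -9.2605 → z₀ = 0.00009511 m
V₃ = V₁ · ln(z₃/z₀)/ln(z₁/z₀) = 8.7 × 13.8362/10.4236 = 11.5483 m/s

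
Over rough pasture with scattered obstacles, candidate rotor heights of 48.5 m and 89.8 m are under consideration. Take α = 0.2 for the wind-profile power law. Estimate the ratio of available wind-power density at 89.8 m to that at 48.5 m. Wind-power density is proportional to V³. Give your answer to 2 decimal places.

Speed ratio: V_B/V_A = (z_B/z_A)^α = (89.8/48.5)^0.2 = (1.8515)^0.2 = 1.13112
Power-density ratio: P_B/P_A = (V_B/V_A)³ = (1.13112)³ = 1.44717

1.45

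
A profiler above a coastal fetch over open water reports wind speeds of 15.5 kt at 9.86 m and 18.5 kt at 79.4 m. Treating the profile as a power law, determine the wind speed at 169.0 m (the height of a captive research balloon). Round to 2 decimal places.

First find α: α = ln(V₂/V₁)/ln(z₂/z₁) = ln(18.5/15.5)/ln(79.4/9.86) = 0.17693/2.08601 = 0.0848
Extrapolate from 79.4 m to 169.0 m: V₃ = 18.5 × (169.0/79.4)^0.0848 = 18.5 × 1.0662 = 19.7241 kt

19.72 kt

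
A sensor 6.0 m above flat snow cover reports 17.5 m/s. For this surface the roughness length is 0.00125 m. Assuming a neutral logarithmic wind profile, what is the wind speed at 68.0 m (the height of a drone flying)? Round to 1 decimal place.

22.5 m/s

Log law: V(z) ∝ ln(z/z₀), so V₂/V₁ = ln(z₂/z₀) / ln(z₁/z₀).
ln(68.0/0.00125) = 10.9041, ln(6.0/0.00125) = 8.4764
V₂ = 17.5 × 10.9041/8.4764 = 17.5 × 1.2864 = 22.5122 m/s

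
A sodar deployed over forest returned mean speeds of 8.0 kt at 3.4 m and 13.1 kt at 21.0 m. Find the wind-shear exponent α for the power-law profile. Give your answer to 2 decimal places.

α ≈ 0.27

Power law: V₂/V₁ = (z₂/z₁)^α ⇒ α = ln(V₂/V₁) / ln(z₂/z₁)
α = ln(13.1/8.0) / ln(21.0/3.4) = ln(1.6375) / ln(6.1765)
  = 0.49317 / 1.82075 = 0.27086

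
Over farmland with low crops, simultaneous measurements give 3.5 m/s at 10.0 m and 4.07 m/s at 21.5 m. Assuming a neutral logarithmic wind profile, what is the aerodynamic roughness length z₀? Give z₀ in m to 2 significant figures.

z₀ ≈ 0.091 m

Log law: V(z) ∝ ln(z/z₀). With r = V₁/V₂ = 3.5/4.07 = 0.85995,
r · ln(z₂/z₀) = ln(z₁/z₀) ⇒ ln z₀ = (ln z₁ − r·ln z₂)/(1 − r)
ln z₀ = (2.30259 − 0.85995×3.06805) / 0.14005 = -2.3977
z₀ = exp(-2.3977) = 0.09093 m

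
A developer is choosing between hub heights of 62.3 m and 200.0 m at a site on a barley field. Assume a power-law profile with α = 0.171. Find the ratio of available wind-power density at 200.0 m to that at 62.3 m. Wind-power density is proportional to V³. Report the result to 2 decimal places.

Speed ratio: V_B/V_A = (z_B/z_A)^α = (200.0/62.3)^0.171 = (3.2103)^0.171 = 1.22073
Power-density ratio: P_B/P_A = (V_B/V_A)³ = (1.22073)³ = 1.81910

1.82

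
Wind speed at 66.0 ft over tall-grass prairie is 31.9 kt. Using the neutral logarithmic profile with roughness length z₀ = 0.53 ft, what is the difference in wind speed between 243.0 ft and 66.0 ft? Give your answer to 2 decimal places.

8.62 kt

Log law: V₂ = V₁ · ln(z₂/z₀)/ln(z₁/z₀) = 31.9 × 6.1279/4.8245 = 40.5182 kt
ΔV = 40.5182 − 31.9 = 8.6182 kt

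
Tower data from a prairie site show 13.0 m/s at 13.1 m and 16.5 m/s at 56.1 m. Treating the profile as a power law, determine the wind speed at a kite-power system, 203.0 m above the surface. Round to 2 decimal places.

20.37 m/s

First find α: α = ln(V₂/V₁)/ln(z₂/z₁) = ln(16.5/13.0)/ln(56.1/13.1) = 0.23841/1.45452 = 0.1639
Extrapolate from 56.1 m to 203.0 m: V₃ = 16.5 × (203.0/56.1)^0.1639 = 16.5 × 1.2347 = 20.3720 m/s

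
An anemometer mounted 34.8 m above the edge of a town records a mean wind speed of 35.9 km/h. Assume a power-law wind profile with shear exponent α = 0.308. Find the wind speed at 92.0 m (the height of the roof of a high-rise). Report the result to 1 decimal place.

Power-law profile: V₂ = V₁ · (z₂/z₁)^α
V₂ = 35.9 × (92.0/34.8)^0.308 = 35.9 × (2.6437)^0.308
    = 35.9 × 1.3491 = 48.4323 km/h

48.4 km/h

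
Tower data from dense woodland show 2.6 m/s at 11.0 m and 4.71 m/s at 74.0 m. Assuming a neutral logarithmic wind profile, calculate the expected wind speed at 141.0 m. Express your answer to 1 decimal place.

Log law: V ∝ ln(z/z₀). From the pair, with r = V₁/V₂ = 0.55202,
ln z₀ = (ln z₁ − r·ln z₂)/(1 − r) = (2.3979 − 0.55202×4.3041)/0.44798 = 0.0491 → z₀ = 1.050 m
V₃ = V₁ · ln(z₃/z₀)/ln(z₁/z₀) = 2.6 × 4.8997/2.3488 = 5.4236 m/s

5.4 m/s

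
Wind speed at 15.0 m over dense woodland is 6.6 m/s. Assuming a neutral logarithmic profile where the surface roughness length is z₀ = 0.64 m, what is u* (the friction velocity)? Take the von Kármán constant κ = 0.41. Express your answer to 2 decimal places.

u* ≈ 0.86 m/s

Log law: V(z) = (u*/κ) · ln(z/z₀) ⇒ u* = κ · V / ln(z/z₀)
u* = 0.41 × 6.6 / ln(15.0/0.64) = 0.41 × 6.6 / 3.1543
   = 2.7060 / 3.1543 = 0.8579 m/s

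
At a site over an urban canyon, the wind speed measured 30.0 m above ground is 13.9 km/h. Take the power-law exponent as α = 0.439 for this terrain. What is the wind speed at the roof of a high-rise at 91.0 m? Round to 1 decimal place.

22.6 km/h

Power-law profile: V₂ = V₁ · (z₂/z₁)^α
V₂ = 13.9 × (91.0/30.0)^0.439 = 13.9 × (3.0333)^0.439
    = 13.9 × 1.6277 = 22.6244 km/h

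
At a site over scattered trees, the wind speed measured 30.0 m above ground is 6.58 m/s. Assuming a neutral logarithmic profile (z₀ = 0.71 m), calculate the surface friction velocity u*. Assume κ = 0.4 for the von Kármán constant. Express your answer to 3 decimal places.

u* ≈ 0.703 m/s

Log law: V(z) = (u*/κ) · ln(z/z₀) ⇒ u* = κ · V / ln(z/z₀)
u* = 0.4 × 6.58 / ln(30.0/0.71) = 0.4 × 6.58 / 3.7437
   = 2.6320 / 3.7437 = 0.7031 m/s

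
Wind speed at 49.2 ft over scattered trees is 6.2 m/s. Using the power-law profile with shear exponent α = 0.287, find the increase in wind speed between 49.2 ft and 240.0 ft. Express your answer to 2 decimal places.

Power law: V₂ = V₁ · (z₂/z₁)^α = 6.2 × (4.8780)^0.287 = 9.7705 m/s
ΔV = 9.7705 − 6.2 = 3.5705 m/s

3.57 m/s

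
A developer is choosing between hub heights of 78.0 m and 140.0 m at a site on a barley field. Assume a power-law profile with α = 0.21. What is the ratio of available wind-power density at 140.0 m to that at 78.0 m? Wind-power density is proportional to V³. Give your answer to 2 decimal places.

Speed ratio: V_B/V_A = (z_B/z_A)^α = (140.0/78.0)^0.21 = (1.7949)^0.21 = 1.13070
Power-density ratio: P_B/P_A = (V_B/V_A)³ = (1.13070)³ = 1.44558

1.45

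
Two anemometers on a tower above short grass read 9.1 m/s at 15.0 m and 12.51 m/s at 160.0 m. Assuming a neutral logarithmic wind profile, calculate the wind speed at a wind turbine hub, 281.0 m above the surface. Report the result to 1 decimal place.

Log law: V ∝ ln(z/z₀). From the pair, with r = V₁/V₂ = 0.72742,
ln z₀ = (ln z₁ − r·ln z₂)/(1 − r) = (2.7081 − 0.72742×5.0752)/0.27258 = -3.6089 → z₀ = 0.02708 m
V₃ = V₁ · ln(z₃/z₀)/ln(z₁/z₀) = 9.1 × 9.2473/6.3170 = 13.3213 m/s

13.3 m/s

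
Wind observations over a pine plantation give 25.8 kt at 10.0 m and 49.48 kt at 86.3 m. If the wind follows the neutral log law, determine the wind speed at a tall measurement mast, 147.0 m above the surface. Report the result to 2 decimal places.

Log law: V ∝ ln(z/z₀). From the pair, with r = V₁/V₂ = 0.52142,
ln z₀ = (ln z₁ − r·ln z₂)/(1 − r) = (2.3026 − 0.52142×4.4578)/0.47858 = -0.0456 → z₀ = 0.9554 m
V₃ = V₁ · ln(z₃/z₀)/ln(z₁/z₀) = 25.8 × 5.0360/2.3482 = 55.3318 kt

55.33 kt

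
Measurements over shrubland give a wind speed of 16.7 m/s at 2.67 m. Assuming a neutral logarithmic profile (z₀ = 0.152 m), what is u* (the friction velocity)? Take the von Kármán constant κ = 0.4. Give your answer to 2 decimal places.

u* ≈ 2.33 m/s

Log law: V(z) = (u*/κ) · ln(z/z₀) ⇒ u* = κ · V / ln(z/z₀)
u* = 0.4 × 16.7 / ln(2.67/0.152) = 0.4 × 16.7 / 2.8660
   = 6.6800 / 2.8660 = 2.3308 m/s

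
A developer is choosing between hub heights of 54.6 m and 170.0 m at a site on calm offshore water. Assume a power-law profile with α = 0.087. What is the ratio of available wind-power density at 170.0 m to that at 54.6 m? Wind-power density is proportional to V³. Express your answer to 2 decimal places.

1.35

Speed ratio: V_B/V_A = (z_B/z_A)^α = (170.0/54.6)^0.087 = (3.1136)^0.087 = 1.10386
Power-density ratio: P_B/P_A = (V_B/V_A)³ = (1.10386)³ = 1.34505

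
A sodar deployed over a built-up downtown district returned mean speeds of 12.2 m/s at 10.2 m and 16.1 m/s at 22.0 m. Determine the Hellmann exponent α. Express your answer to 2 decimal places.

Power law: V₂/V₁ = (z₂/z₁)^α ⇒ α = ln(V₂/V₁) / ln(z₂/z₁)
α = ln(16.1/12.2) / ln(22.0/10.2) = ln(1.3197) / ln(2.1569)
  = 0.27738 / 0.76865 = 0.36087

α ≈ 0.36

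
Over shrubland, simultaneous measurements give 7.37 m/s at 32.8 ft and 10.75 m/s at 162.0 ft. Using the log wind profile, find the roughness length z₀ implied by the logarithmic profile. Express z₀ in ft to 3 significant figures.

Log law: V(z) ∝ ln(z/z₀). With r = V₁/V₂ = 7.37/10.75 = 0.68558,
r · ln(z₂/z₀) = ln(z₁/z₀) ⇒ ln z₀ = (ln z₁ − r·ln z₂)/(1 − r)
ln z₀ = (3.49043 − 0.68558×5.08760) / 0.31442 = 0.0078
z₀ = exp(0.0078) = 1.008 ft

z₀ ≈ 1.01 ft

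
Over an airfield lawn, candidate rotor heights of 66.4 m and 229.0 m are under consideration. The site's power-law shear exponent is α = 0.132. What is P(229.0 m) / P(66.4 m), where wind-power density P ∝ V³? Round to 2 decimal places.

Speed ratio: V_B/V_A = (z_B/z_A)^α = (229.0/66.4)^0.132 = (3.4488)^0.132 = 1.17753
Power-density ratio: P_B/P_A = (V_B/V_A)³ = (1.17753)³ = 1.63274

1.63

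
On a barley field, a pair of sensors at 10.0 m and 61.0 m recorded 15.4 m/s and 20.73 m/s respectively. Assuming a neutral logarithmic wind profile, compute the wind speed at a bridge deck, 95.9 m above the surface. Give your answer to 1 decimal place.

Log law: V ∝ ln(z/z₀). From the pair, with r = V₁/V₂ = 0.74288,
ln z₀ = (ln z₁ − r·ln z₂)/(1 − r) = (2.3026 − 0.74288×4.1109)/0.25712 = -2.9221 → z₀ = 0.05382 m
V₃ = V₁ · ln(z₃/z₀)/ln(z₁/z₀) = 15.4 × 7.4854/5.2247 = 22.0636 m/s

22.1 m/s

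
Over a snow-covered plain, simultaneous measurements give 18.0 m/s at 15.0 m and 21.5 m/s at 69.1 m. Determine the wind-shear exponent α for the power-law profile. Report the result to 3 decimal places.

Power law: V₂/V₁ = (z₂/z₁)^α ⇒ α = ln(V₂/V₁) / ln(z₂/z₁)
α = ln(21.5/18.0) / ln(69.1/15.0) = ln(1.1944) / ln(4.6067)
  = 0.17768 / 1.52750 = 0.11632

α ≈ 0.116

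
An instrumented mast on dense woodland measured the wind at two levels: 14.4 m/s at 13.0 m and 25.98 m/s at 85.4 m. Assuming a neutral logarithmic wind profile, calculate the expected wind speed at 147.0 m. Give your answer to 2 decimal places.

Log law: V ∝ ln(z/z₀). From the pair, with r = V₁/V₂ = 0.55427,
ln z₀ = (ln z₁ − r·ln z₂)/(1 − r) = (2.5649 − 0.55427×4.4473)/0.44573 = 0.2241 → z₀ = 1.251 m
V₃ = V₁ · ln(z₃/z₀)/ln(z₁/z₀) = 14.4 × 4.7663/2.3408 = 29.3209 m/s

29.32 m/s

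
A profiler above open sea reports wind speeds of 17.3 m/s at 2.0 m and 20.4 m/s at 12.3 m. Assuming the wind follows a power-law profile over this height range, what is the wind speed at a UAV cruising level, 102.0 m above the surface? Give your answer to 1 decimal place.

First find α: α = ln(V₂/V₁)/ln(z₂/z₁) = ln(20.4/17.3)/ln(12.3/2.0) = 0.16483/1.81645 = 0.0907
Extrapolate from 12.3 m to 102.0 m: V₃ = 20.4 × (102.0/12.3)^0.0907 = 20.4 × 1.2116 = 24.7169 m/s

24.7 m/s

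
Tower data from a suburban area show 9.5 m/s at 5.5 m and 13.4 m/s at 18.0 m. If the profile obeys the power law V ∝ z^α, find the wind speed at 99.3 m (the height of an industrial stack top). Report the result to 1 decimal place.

First find α: α = ln(V₂/V₁)/ln(z₂/z₁) = ln(13.4/9.5)/ln(18.0/5.5) = 0.34396/1.18562 = 0.2901
Extrapolate from 18.0 m to 99.3 m: V₃ = 13.4 × (99.3/18.0)^0.2901 = 13.4 × 1.6412 = 21.9925 m/s

22.0 m/s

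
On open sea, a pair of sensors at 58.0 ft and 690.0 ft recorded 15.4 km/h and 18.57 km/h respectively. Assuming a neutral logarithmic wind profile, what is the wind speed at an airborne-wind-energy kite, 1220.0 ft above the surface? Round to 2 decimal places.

Log law: V ∝ ln(z/z₀). From the pair, with r = V₁/V₂ = 0.82929,
ln z₀ = (ln z₁ − r·ln z₂)/(1 − r) = (4.0604 − 0.82929×6.5367)/0.17071 = -7.9693 → z₀ = 0.0003459 ft
V₃ = V₁ · ln(z₃/z₀)/ln(z₁/z₀) = 15.4 × 15.0759/12.0297 = 19.2996 km/h

19.30 km/h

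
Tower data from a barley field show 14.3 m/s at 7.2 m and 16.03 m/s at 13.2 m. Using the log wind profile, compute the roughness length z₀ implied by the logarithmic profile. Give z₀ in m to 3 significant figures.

z₀ ≈ 0.0480 m

Log law: V(z) ∝ ln(z/z₀). With r = V₁/V₂ = 14.3/16.03 = 0.89208,
r · ln(z₂/z₀) = ln(z₁/z₀) ⇒ ln z₀ = (ln z₁ − r·ln z₂)/(1 − r)
ln z₀ = (1.97408 − 0.89208×2.58022) / 0.10792 = -3.0362
z₀ = exp(-3.0362) = 0.04802 m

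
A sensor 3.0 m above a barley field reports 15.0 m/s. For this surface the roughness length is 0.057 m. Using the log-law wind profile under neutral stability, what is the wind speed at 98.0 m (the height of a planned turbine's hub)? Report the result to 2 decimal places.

28.19 m/s

Log law: V(z) ∝ ln(z/z₀), so V₂/V₁ = ln(z₂/z₀) / ln(z₁/z₀).
ln(98.0/0.057) = 7.4497, ln(3.0/0.057) = 3.9633
V₂ = 15.0 × 7.4497/3.9633 = 15.0 × 1.8797 = 28.1948 m/s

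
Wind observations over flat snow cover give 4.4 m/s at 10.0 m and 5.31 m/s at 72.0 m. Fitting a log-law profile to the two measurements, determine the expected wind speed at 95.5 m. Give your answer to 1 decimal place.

5.4 m/s

Log law: V ∝ ln(z/z₀). From the pair, with r = V₁/V₂ = 0.82863,
ln z₀ = (ln z₁ − r·ln z₂)/(1 − r) = (2.3026 − 0.82863×4.2767)/0.17137 = -7.2424 → z₀ = 0.0007156 m
V₃ = V₁ · ln(z₃/z₀)/ln(z₁/z₀) = 4.4 × 11.8015/9.5450 = 5.4402 m/s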